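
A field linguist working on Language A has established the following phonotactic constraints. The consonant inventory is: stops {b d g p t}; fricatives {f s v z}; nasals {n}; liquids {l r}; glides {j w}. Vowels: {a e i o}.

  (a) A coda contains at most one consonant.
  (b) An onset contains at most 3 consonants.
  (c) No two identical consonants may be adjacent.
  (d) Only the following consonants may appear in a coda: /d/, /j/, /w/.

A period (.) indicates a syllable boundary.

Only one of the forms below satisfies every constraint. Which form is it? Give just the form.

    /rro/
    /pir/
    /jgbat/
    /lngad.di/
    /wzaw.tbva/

/wzaw.tbva/

/rro/ — violates constraint (c): adjacent identical consonants /rr/ → illicit
/pir/ — violates constraint (d): syllable 1 coda contains /r/, which is not a licensed coda consonant → illicit
/jgbat/ — violates constraint (d): syllable 1 coda contains /t/, which is not a licensed coda consonant → illicit
/lngad.di/ — violates constraint (c): adjacent identical consonants /dd/ → illicit
/wzaw.tbva/ — σ1 onset /wz/ (2C), coda /w/ ok; σ2 onset /tbv/ (3C), coda /∅/ ok → licit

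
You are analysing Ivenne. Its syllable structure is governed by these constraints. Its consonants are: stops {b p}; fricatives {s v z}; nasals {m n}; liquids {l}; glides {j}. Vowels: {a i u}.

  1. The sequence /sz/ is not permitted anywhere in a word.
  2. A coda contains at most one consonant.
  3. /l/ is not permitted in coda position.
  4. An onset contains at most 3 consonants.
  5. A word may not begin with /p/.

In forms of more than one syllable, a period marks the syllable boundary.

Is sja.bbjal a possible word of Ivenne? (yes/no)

sja.bbjal — violates constraint 3: syllable 2 coda contains /l/ → not permitted

no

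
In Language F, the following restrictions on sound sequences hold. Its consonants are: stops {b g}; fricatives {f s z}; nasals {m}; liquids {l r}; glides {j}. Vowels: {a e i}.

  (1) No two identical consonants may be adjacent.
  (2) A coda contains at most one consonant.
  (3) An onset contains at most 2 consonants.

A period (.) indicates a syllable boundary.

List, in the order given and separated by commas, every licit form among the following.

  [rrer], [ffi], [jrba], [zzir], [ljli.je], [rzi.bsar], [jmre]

[rrer] — violates constraint 1: adjacent identical consonants /rr/ → illicit
[ffi] — violates constraint 1: adjacent identical consonants /ff/ → illicit
[jrba] — violates constraint 3: syllable 1 onset /jrb/ has 3 consonants (> 2) → illicit
[zzir] — violates constraint 1: adjacent identical consonants /zz/ → illicit
[ljli.je] — violates constraint 3: syllable 1 onset /ljl/ has 3 consonants (> 2) → illicit
[rzi.bsar] — σ1 onset /rz/ (2C), coda /∅/ ok; σ2 onset /bs/ (2C), coda /r/ ok → licit
[jmre] — violates constraint 3: syllable 1 onset /jmr/ has 3 consonants (> 2) → illicit

[rzi.bsar]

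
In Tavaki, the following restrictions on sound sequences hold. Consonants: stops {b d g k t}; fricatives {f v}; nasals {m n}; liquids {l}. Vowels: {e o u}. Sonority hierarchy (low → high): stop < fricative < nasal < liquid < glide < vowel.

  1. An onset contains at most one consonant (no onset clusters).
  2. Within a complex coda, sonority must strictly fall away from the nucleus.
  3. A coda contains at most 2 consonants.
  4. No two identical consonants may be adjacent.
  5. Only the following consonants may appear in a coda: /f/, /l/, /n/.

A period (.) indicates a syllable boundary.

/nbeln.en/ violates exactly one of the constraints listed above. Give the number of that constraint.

/nbeln.en/: syllable 1 onset /nb/ has 2 consonants (> 1).
This is a violation of constraint 1: "An onset contains at most one consonant (no onset clusters)."
The remaining constraints (2, 3, 4, 5) are satisfied.

1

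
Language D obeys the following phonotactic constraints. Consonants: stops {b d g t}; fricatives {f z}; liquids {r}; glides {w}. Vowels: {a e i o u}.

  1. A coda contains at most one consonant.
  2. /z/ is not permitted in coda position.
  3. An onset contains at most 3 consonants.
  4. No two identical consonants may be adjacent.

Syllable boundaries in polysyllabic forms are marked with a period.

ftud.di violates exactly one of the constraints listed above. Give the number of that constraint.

ftud.di: adjacent identical consonants /dd/.
This is a violation of constraint 4: "No two identical consonants may be adjacent."
The remaining constraints (1, 2, 3) are satisfied.

4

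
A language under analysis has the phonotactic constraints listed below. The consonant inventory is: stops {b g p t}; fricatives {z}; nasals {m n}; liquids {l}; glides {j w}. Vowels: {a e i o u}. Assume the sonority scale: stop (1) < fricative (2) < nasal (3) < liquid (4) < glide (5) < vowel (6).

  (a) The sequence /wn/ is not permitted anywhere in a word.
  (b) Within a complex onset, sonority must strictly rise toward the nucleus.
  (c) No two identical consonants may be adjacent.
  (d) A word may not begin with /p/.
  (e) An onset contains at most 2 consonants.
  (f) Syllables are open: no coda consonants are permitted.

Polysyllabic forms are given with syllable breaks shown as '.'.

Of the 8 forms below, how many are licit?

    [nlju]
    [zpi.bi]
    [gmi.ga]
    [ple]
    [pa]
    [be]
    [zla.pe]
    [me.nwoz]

3

[nlju] — violates constraint (e): syllable 1 onset /nlj/ has 3 consonants (> 2) → illicit
[zpi.bi] — violates constraint (b): syllable 1 onset /zp/: /z/ (fricative, 2) → /p/ (stop, 1) does not rise → illicit
[gmi.ga] — σ1 onset /gm/ (1→3 rises), coda /∅/ ok; σ2 onset /g/, coda /∅/ ok → licit
[ple] — violates constraint (d): word begins with /p/ → illicit
[pa] — violates constraint (d): word begins with /p/ → illicit
[be] — σ1 onset /b/, coda /∅/ ok → licit
[zla.pe] — σ1 onset /zl/ (2→4 rises), coda /∅/ ok; σ2 onset /p/, coda /∅/ ok → licit
[me.nwoz] — violates constraint (f): syllable 2 coda /z/ has 1 consonant (> 0) → illicit
Licit: [gmi.ga], [be], [zla.pe] → 3.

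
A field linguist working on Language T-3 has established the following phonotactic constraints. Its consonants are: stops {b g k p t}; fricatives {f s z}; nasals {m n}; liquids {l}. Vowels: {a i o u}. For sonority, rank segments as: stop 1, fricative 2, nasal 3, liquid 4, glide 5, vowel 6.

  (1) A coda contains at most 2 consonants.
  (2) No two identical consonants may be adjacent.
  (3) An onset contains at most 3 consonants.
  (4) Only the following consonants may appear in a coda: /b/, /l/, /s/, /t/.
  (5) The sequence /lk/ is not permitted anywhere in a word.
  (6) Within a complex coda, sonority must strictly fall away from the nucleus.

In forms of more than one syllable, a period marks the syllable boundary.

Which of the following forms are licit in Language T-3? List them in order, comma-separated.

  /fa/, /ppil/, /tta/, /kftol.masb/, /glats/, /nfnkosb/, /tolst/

/fa/ — σ1 onset /f/, coda /∅/ ok → licit
/ppil/ — violates constraint 2: adjacent identical consonants /pp/ → illicit
/tta/ — violates constraint 2: adjacent identical consonants /tt/ → illicit
/kftol.masb/ — σ1 onset /kft/ (3C), coda /l/ ok; σ2 onset /m/, coda /sb/ (2→1 falls) ok → licit
/glats/ — violates constraint 6: syllable 1 coda /ts/: /t/ (stop, 1) → /s/ (fricative, 2) does not fall → illicit
/nfnkosb/ — violates constraint 3: syllable 1 onset /nfnk/ has 4 consonants (> 3) → illicit
/tolst/ — violates constraint 1: syllable 1 coda /lst/ has 3 consonants (> 2) → illicit

/fa/, /kftol.masb/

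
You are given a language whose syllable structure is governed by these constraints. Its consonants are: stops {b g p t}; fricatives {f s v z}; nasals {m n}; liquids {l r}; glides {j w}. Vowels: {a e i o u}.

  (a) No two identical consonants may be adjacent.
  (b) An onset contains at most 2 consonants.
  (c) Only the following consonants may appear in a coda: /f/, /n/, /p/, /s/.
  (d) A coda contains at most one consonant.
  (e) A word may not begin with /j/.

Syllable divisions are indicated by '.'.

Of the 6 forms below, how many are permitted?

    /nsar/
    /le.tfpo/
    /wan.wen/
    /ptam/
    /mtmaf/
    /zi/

/nsar/ — violates constraint (c): syllable 1 coda contains /r/, which is not a licensed coda consonant → not permitted
/le.tfpo/ — violates constraint (b): syllable 2 onset /tfp/ has 3 consonants (> 2) → not permitted
/wan.wen/ — σ1 onset /w/, coda /n/ ok; σ2 onset /w/, coda /n/ ok → permitted
/ptam/ — violates constraint (c): syllable 1 coda contains /m/, which is not a licensed coda consonant → not permitted
/mtmaf/ — violates constraint (b): syllable 1 onset /mtm/ has 3 consonants (> 2) → not permitted
/zi/ — σ1 onset /z/, coda /∅/ ok → permitted
Permitted: /wan.wen/, /zi/ → 2.

2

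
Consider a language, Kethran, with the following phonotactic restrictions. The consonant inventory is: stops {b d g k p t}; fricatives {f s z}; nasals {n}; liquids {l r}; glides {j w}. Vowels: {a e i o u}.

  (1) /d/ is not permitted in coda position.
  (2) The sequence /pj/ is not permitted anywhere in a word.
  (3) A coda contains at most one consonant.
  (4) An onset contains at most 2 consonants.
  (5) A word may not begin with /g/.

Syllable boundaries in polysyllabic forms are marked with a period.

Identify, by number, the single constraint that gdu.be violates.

5

gdu.be: word begins with /g/.
This is a violation of constraint 5: "A word may not begin with /g/."
The remaining constraints (1, 2, 3, 4) are satisfied.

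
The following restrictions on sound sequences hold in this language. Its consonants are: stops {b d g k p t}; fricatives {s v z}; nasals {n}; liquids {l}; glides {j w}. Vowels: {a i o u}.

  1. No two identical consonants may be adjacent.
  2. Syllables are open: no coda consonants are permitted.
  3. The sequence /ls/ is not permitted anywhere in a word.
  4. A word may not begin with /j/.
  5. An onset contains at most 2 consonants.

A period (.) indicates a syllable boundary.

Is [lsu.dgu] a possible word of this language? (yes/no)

no

[lsu.dgu] — violates constraint 3: contains banned sequence /ls/ → not permitted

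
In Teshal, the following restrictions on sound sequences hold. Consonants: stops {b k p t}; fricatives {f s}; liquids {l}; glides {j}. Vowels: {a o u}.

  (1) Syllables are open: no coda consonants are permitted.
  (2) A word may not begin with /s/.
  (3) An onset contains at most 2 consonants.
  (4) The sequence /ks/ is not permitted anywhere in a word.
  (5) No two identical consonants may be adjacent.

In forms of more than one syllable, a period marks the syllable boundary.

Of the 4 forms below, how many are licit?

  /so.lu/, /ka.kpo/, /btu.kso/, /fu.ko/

/so.lu/ — violates constraint 2: word begins with /s/ → illicit
/ka.kpo/ — σ1 onset /k/, coda /∅/ ok; σ2 onset /kp/ (2C), coda /∅/ ok → licit
/btu.kso/ — violates constraint 4: contains banned sequence /ks/ → illicit
/fu.ko/ — σ1 onset /f/, coda /∅/ ok; σ2 onset /k/, coda /∅/ ok → licit
Licit: /ka.kpo/, /fu.ko/ → 2.

2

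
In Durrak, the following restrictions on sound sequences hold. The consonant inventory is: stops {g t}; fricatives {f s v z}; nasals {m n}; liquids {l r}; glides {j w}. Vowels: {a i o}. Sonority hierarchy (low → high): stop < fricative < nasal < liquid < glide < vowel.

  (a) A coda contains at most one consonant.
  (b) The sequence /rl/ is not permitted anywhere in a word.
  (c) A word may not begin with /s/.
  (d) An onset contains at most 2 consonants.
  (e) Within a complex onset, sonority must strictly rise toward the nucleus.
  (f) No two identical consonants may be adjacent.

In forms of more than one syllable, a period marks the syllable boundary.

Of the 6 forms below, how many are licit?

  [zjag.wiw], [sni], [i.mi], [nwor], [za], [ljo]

5

[zjag.wiw] — σ1 onset /zj/ (2→5 rises), coda /g/ ok; σ2 onset /w/, coda /w/ ok → licit
[sni] — violates constraint (c): word begins with /s/ → illicit
[i.mi] — σ1 onset /∅/, coda /∅/ ok; σ2 onset /m/, coda /∅/ ok → licit
[nwor] — σ1 onset /nw/ (3→5 rises), coda /r/ ok → licit
[za] — σ1 onset /z/, coda /∅/ ok → licit
[ljo] — σ1 onset /lj/ (4→5 rises), coda /∅/ ok → licit
Licit: [zjag.wiw], [i.mi], [nwor], [za], [ljo] → 5.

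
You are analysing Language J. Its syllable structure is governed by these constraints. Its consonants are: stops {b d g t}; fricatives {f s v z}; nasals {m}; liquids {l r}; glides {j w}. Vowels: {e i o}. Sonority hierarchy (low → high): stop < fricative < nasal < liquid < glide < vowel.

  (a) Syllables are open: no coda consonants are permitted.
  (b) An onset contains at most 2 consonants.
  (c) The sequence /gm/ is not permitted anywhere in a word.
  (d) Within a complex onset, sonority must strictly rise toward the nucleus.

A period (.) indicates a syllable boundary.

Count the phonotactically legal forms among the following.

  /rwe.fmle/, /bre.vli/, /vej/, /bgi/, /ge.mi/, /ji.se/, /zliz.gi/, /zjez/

3

/rwe.fmle/ — violates constraint (b): syllable 2 onset /fml/ has 3 consonants (> 2) → phonotactically illegal
/bre.vli/ — σ1 onset /br/ (1→4 rises), coda /∅/ ok; σ2 onset /vl/ (2→4 rises), coda /∅/ ok → phonotactically legal
/vej/ — violates constraint (a): syllable 1 coda /j/ has 1 consonant (> 0) → phonotactically illegal
/bgi/ — violates constraint (d): syllable 1 onset /bg/: /b/ (stop, 1) → /g/ (stop, 1) does not rise → phonotactically illegal
/ge.mi/ — σ1 onset /g/, coda /∅/ ok; σ2 onset /m/, coda /∅/ ok → phonotactically legal
/ji.se/ — σ1 onset /j/, coda /∅/ ok; σ2 onset /s/, coda /∅/ ok → phonotactically legal
/zliz.gi/ — violates constraint (a): syllable 1 coda /z/ has 1 consonant (> 0) → phonotactically illegal
/zjez/ — violates constraint (a): syllable 1 coda /z/ has 1 consonant (> 0) → phonotactically illegal
Phonotactically legal: /bre.vli/, /ge.mi/, /ji.se/ → 3.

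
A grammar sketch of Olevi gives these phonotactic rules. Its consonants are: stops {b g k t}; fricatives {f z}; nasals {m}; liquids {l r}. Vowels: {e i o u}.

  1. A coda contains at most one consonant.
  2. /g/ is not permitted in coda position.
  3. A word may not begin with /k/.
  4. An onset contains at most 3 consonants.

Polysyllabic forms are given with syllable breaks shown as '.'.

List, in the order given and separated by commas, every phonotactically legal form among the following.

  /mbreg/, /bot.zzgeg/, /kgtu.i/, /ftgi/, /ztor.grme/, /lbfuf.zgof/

/ftgi/, /ztor.grme/, /lbfuf.zgof/

/mbreg/ — violates constraint 2: syllable 1 coda contains /g/ → phonotactically illegal
/bot.zzgeg/ — violates constraint 2: syllable 2 coda contains /g/ → phonotactically illegal
/kgtu.i/ — violates constraint 3: word begins with /k/ → phonotactically illegal
/ftgi/ — σ1 onset /ftg/ (3C), coda /∅/ ok → phonotactically legal
/ztor.grme/ — σ1 onset /zt/ (2C), coda /r/ ok; σ2 onset /grm/ (3C), coda /∅/ ok → phonotactically legal
/lbfuf.zgof/ — σ1 onset /lbf/ (3C), coda /f/ ok; σ2 onset /zg/ (2C), coda /f/ ok → phonotactically legal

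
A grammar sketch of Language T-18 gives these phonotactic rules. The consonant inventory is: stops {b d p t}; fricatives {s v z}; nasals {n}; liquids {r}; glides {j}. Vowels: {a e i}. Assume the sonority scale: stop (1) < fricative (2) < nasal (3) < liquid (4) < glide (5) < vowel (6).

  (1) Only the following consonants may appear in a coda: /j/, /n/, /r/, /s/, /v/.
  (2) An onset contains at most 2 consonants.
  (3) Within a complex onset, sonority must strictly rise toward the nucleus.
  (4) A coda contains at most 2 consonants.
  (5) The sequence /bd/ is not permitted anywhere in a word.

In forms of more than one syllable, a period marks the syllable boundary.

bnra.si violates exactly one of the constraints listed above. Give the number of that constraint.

bnra.si: syllable 1 onset /bnr/ has 3 consonants (> 2).
This is a violation of constraint 2: "An onset contains at most 2 consonants."
The remaining constraints (1, 3, 4, 5) are satisfied.

2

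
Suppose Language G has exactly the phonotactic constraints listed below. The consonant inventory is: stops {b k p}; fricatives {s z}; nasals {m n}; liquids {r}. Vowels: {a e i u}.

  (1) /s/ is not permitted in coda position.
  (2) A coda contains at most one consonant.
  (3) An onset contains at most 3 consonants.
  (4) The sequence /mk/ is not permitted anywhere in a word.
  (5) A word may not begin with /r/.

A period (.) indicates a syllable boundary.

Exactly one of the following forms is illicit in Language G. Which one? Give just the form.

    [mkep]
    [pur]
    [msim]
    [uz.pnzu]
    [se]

[mkep]

[mkep] — violates constraint 4: contains banned sequence /mk/ → illicit
[pur] — σ1 onset /p/, coda /r/ ok → licit
[msim] — σ1 onset /ms/ (2C), coda /m/ ok → licit
[uz.pnzu] — σ1 onset /∅/, coda /z/ ok; σ2 onset /pnz/ (3C), coda /∅/ ok → licit
[se] — σ1 onset /s/, coda /∅/ ok → licit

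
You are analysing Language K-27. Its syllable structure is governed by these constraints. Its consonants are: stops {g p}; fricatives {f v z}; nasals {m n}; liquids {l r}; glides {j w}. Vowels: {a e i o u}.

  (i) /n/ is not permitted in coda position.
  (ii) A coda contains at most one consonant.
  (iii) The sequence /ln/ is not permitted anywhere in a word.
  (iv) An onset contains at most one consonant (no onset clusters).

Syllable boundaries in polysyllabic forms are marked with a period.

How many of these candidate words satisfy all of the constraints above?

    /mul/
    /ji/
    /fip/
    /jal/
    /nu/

/mul/ — σ1 onset /m/, coda /l/ ok → permitted
/ji/ — σ1 onset /j/, coda /∅/ ok → permitted
/fip/ — σ1 onset /f/, coda /p/ ok → permitted
/jal/ — σ1 onset /j/, coda /l/ ok → permitted
/nu/ — σ1 onset /n/, coda /∅/ ok → permitted
Permitted: /mul/, /ji/, /fip/, /jal/, /nu/ → 5.

5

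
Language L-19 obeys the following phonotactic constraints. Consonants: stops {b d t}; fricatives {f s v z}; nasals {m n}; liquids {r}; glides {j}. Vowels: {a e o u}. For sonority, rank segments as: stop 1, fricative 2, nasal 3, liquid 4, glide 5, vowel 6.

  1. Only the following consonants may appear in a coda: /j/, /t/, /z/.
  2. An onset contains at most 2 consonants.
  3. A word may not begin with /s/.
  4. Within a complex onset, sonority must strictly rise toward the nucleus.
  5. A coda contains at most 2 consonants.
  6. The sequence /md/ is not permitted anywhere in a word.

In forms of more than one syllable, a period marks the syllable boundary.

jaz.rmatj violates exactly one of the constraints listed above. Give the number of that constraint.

4

jaz.rmatj: syllable 2 onset /rm/: /r/ (liquid, 4) → /m/ (nasal, 3) does not rise.
This is a violation of constraint 4: "Within a complex onset, sonority must strictly rise toward the nucleus."
The remaining constraints (1, 2, 3, 5, 6) are satisfied.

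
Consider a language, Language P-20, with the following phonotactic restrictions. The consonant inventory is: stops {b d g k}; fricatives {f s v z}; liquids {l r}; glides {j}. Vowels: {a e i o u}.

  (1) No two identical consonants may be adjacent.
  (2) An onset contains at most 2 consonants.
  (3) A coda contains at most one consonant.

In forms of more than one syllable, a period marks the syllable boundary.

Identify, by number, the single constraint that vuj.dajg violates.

3

vuj.dajg: syllable 2 coda /jg/ has 2 consonants (> 1).
This is a violation of constraint 3: "A coda contains at most one consonant."
The remaining constraints (1, 2) are satisfied.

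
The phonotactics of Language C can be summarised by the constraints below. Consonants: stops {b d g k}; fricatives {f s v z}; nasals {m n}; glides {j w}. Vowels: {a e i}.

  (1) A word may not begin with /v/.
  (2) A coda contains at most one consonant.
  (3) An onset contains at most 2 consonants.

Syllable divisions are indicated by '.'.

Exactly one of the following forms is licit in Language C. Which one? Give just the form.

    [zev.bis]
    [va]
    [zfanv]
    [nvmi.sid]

[zev.bis] — σ1 onset /z/, coda /v/ ok; σ2 onset /b/, coda /s/ ok → licit
[va] — violates constraint 1: word begins with /v/ → illicit
[zfanv] — violates constraint 2: syllable 1 coda /nv/ has 2 consonants (> 1) → illicit
[nvmi.sid] — violates constraint 3: syllable 1 onset /nvm/ has 3 consonants (> 2) → illicit

[zev.bis]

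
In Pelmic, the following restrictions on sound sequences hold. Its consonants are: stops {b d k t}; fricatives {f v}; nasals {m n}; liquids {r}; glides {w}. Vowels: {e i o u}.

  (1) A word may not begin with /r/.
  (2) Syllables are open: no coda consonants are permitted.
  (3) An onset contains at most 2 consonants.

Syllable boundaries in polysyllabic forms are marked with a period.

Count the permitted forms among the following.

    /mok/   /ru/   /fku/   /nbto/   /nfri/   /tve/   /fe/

/mok/ — violates constraint 2: syllable 1 coda /k/ has 1 consonant (> 0) → not permitted
/ru/ — violates constraint 1: word begins with /r/ → not permitted
/fku/ — σ1 onset /fk/ (2C), coda /∅/ ok → permitted
/nbto/ — violates constraint 3: syllable 1 onset /nbt/ has 3 consonants (> 2) → not permitted
/nfri/ — violates constraint 3: syllable 1 onset /nfr/ has 3 consonants (> 2) → not permitted
/tve/ — σ1 onset /tv/ (2C), coda /∅/ ok → permitted
/fe/ — σ1 onset /f/, coda /∅/ ok → permitted
Permitted: /fku/, /tve/, /fe/ → 3.

3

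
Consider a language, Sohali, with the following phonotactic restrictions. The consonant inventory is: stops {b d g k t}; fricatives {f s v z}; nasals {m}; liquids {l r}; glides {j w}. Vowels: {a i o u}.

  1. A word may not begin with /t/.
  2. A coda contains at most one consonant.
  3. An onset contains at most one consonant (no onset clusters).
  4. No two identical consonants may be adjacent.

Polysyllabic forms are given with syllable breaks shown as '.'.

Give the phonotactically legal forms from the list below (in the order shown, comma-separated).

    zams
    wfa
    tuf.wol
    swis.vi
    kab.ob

zams — violates constraint 2: syllable 1 coda /ms/ has 2 consonants (> 1) → phonotactically illegal
wfa — violates constraint 3: syllable 1 onset /wf/ has 2 consonants (> 1) → phonotactically illegal
tuf.wol — violates constraint 1: word begins with /t/ → phonotactically illegal
swis.vi — violates constraint 3: syllable 1 onset /sw/ has 2 consonants (> 1) → phonotactically illegal
kab.ob — σ1 onset /k/, coda /b/ ok; σ2 onset /∅/, coda /b/ ok → phonotactically legal

kab.ob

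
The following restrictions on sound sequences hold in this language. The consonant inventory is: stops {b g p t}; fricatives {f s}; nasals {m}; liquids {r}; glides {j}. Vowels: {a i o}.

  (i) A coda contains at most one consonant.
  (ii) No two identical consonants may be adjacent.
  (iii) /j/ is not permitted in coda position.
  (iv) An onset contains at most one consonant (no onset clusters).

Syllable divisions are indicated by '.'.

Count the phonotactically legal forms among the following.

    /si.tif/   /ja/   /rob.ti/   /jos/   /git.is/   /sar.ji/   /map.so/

7

/si.tif/ — σ1 onset /s/, coda /∅/ ok; σ2 onset /t/, coda /f/ ok → phonotactically legal
/ja/ — σ1 onset /j/, coda /∅/ ok → phonotactically legal
/rob.ti/ — σ1 onset /r/, coda /b/ ok; σ2 onset /t/, coda /∅/ ok → phonotactically legal
/jos/ — σ1 onset /j/, coda /s/ ok → phonotactically legal
/git.is/ — σ1 onset /g/, coda /t/ ok; σ2 onset /∅/, coda /s/ ok → phonotactically legal
/sar.ji/ — σ1 onset /s/, coda /r/ ok; σ2 onset /j/, coda /∅/ ok → phonotactically legal
/map.so/ — σ1 onset /m/, coda /p/ ok; σ2 onset /s/, coda /∅/ ok → phonotactically legal
Phonotactically legal: /si.tif/, /ja/, /rob.ti/, /jos/, /git.is/, /sar.ji/, /map.so/ → 7.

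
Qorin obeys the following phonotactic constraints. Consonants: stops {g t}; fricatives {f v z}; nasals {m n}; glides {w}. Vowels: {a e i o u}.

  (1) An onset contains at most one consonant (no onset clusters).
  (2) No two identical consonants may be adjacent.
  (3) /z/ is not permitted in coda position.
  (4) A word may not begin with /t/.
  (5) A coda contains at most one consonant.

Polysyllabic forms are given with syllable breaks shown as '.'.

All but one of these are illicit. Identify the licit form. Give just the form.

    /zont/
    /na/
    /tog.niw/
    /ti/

/zont/ — violates constraint 5: syllable 1 coda /nt/ has 2 consonants (> 1) → illicit
/na/ — σ1 onset /n/, coda /∅/ ok → licit
/tog.niw/ — violates constraint 4: word begins with /t/ → illicit
/ti/ — violates constraint 4: word begins with /t/ → illicit

/na/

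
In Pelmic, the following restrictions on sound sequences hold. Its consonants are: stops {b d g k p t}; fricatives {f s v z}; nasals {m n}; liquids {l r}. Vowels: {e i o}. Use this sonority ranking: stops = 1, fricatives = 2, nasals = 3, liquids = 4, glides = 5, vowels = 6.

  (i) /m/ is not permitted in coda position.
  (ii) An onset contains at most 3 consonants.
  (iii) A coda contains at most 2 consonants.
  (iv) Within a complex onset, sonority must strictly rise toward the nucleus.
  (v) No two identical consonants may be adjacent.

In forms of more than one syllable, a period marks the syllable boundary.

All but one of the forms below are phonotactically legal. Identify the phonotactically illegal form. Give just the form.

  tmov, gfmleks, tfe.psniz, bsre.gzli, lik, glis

gfmleks

tmov — σ1 onset /tm/ (1→3 rises), coda /v/ ok → phonotactically legal
gfmleks — violates constraint (ii): syllable 1 onset /gfml/ has 4 consonants (> 3) → phonotactically illegal
tfe.psniz — σ1 onset /tf/ (1→2 rises), coda /∅/ ok; σ2 onset /psn/ (1→2→3 rises), coda /z/ ok → phonotactically legal
bsre.gzli — σ1 onset /bsr/ (1→2→4 rises), coda /∅/ ok; σ2 onset /gzl/ (1→2→4 rises), coda /∅/ ok → phonotactically legal
lik — σ1 onset /l/, coda /k/ ok → phonotactically legal
glis — σ1 onset /gl/ (1→4 rises), coda /s/ ok → phonotactically legal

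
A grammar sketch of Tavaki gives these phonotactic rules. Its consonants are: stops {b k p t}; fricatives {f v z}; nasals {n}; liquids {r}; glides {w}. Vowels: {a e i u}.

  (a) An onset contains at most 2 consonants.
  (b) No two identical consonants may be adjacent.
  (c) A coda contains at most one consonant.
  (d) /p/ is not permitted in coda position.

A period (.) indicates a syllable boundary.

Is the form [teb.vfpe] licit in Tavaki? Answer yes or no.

no

[teb.vfpe] — violates constraint (a): syllable 2 onset /vfp/ has 3 consonants (> 2) → illicit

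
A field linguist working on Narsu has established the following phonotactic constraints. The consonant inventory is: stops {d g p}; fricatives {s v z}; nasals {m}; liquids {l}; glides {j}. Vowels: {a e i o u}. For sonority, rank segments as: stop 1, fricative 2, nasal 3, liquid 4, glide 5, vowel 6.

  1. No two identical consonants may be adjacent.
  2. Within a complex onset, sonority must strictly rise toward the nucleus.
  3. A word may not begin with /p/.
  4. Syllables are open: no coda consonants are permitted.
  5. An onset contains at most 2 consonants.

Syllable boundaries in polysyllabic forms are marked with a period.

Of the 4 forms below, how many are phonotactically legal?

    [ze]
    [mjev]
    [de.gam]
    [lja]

[ze] — σ1 onset /z/, coda /∅/ ok → phonotactically legal
[mjev] — violates constraint 4: syllable 1 coda /v/ has 1 consonant (> 0) → phonotactically illegal
[de.gam] — violates constraint 4: syllable 2 coda /m/ has 1 consonant (> 0) → phonotactically illegal
[lja] — σ1 onset /lj/ (4→5 rises), coda /∅/ ok → phonotactically legal
Phonotactically legal: [ze], [lja] → 2.

2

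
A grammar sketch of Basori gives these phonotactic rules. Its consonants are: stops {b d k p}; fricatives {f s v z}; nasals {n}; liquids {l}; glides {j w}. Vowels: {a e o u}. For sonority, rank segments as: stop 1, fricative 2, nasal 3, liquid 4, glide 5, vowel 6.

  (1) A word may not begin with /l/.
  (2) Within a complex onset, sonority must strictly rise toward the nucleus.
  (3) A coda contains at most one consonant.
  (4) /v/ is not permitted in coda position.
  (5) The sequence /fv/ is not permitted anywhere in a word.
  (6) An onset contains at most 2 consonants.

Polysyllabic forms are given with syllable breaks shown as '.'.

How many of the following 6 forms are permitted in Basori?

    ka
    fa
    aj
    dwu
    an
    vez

6

ka — σ1 onset /k/, coda /∅/ ok → permitted
fa — σ1 onset /f/, coda /∅/ ok → permitted
aj — σ1 onset /∅/, coda /j/ ok → permitted
dwu — σ1 onset /dw/ (1→5 rises), coda /∅/ ok → permitted
an — σ1 onset /∅/, coda /n/ ok → permitted
vez — σ1 onset /v/, coda /z/ ok → permitted
Permitted: ka, fa, aj, dwu, an, vez → 6.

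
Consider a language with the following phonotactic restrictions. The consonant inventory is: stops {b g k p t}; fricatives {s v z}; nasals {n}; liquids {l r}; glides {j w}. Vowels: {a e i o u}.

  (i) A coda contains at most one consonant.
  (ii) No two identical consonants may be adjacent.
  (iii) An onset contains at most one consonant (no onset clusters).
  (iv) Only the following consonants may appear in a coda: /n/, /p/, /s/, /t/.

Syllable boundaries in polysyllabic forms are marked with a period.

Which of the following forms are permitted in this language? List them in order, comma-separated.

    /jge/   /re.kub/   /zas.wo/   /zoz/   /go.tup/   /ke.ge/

/jge/ — violates constraint (iii): syllable 1 onset /jg/ has 2 consonants (> 1) → not permitted
/re.kub/ — violates constraint (iv): syllable 2 coda contains /b/, which is not a licensed coda consonant → not permitted
/zas.wo/ — σ1 onset /z/, coda /s/ ok; σ2 onset /w/, coda /∅/ ok → permitted
/zoz/ — violates constraint (iv): syllable 1 coda contains /z/, which is not a licensed coda consonant → not permitted
/go.tup/ — σ1 onset /g/, coda /∅/ ok; σ2 onset /t/, coda /p/ ok → permitted
/ke.ge/ — σ1 onset /k/, coda /∅/ ok; σ2 onset /g/, coda /∅/ ok → permitted

/zas.wo/, /go.tup/, /ke.ge/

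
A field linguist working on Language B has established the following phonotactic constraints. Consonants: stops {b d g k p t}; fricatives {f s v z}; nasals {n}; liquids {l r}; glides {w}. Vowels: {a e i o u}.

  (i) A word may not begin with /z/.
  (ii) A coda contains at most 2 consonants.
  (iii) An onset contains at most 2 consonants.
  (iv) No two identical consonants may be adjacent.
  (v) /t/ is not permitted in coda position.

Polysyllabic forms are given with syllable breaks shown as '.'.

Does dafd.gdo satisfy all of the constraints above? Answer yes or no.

dafd.gdo — σ1 onset /d/, coda /fd/ (2C) ok; σ2 onset /gd/ (2C), coda /∅/ ok → phonotactically legal

yes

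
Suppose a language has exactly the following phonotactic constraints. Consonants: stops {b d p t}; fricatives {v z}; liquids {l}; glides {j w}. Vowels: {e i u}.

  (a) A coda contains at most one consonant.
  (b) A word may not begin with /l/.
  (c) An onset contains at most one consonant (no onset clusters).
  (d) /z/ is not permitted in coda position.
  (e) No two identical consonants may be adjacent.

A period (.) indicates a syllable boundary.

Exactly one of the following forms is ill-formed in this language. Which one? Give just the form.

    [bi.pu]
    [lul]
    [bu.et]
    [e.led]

[bi.pu] — σ1 onset /b/, coda /∅/ ok; σ2 onset /p/, coda /∅/ ok → well-formed
[lul] — violates constraint (b): word begins with /l/ → ill-formed
[bu.et] — σ1 onset /b/, coda /∅/ ok; σ2 onset /∅/, coda /t/ ok → well-formed
[e.led] — σ1 onset /∅/, coda /∅/ ok; σ2 onset /l/, coda /d/ ok → well-formed

[lul]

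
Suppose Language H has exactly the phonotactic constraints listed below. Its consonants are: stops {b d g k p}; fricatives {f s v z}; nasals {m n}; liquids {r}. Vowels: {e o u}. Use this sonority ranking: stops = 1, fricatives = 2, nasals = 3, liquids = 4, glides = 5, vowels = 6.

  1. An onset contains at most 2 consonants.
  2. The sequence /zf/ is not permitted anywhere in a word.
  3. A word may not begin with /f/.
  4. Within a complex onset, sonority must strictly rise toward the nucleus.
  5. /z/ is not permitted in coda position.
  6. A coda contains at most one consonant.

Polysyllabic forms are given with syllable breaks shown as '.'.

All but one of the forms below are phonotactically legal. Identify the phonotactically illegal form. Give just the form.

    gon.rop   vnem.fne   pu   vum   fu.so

fu.so

gon.rop — σ1 onset /g/, coda /n/ ok; σ2 onset /r/, coda /p/ ok → phonotactically legal
vnem.fne — σ1 onset /vn/ (2→3 rises), coda /m/ ok; σ2 onset /fn/ (2→3 rises), coda /∅/ ok → phonotactically legal
pu — σ1 onset /p/, coda /∅/ ok → phonotactically legal
vum — σ1 onset /v/, coda /m/ ok → phonotactically legal
fu.so — violates constraint 3: word begins with /f/ → phonotactically illegal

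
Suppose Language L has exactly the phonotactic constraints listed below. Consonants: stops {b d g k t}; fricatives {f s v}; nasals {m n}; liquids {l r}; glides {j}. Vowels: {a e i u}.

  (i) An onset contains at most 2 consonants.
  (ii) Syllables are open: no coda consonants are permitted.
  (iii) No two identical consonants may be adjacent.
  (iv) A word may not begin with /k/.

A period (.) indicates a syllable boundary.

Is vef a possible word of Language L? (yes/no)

no

vef — violates constraint (ii): syllable 1 coda /f/ has 1 consonant (> 0) → not permitted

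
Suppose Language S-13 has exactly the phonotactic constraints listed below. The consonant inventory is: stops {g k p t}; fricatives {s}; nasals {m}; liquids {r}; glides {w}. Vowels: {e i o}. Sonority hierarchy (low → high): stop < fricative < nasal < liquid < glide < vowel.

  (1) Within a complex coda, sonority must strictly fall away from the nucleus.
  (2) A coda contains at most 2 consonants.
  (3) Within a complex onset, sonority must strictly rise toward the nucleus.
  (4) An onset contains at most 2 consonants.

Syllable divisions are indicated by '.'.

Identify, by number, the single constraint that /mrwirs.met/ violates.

4

/mrwirs.met/: syllable 1 onset /mrw/ has 3 consonants (> 2).
This is a violation of constraint 4: "An onset contains at most 2 consonants."
The remaining constraints (1, 2, 3) are satisfied.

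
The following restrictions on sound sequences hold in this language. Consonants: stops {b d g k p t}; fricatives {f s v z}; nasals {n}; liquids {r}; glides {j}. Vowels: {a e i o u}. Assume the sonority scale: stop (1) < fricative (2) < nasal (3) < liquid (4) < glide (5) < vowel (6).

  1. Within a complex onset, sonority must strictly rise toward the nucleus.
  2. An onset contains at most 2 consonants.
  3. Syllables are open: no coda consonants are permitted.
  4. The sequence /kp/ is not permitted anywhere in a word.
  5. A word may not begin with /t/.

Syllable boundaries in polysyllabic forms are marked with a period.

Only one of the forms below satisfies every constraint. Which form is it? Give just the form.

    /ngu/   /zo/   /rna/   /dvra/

/zo/

/ngu/ — violates constraint 1: syllable 1 onset /ng/: /n/ (nasal, 3) → /g/ (stop, 1) does not rise → phonotactically illegal
/zo/ — σ1 onset /z/, coda /∅/ ok → phonotactically legal
/rna/ — violates constraint 1: syllable 1 onset /rn/: /r/ (liquid, 4) → /n/ (nasal, 3) does not rise → phonotactically illegal
/dvra/ — violates constraint 2: syllable 1 onset /dvr/ has 3 consonants (> 2) → phonotactically illegal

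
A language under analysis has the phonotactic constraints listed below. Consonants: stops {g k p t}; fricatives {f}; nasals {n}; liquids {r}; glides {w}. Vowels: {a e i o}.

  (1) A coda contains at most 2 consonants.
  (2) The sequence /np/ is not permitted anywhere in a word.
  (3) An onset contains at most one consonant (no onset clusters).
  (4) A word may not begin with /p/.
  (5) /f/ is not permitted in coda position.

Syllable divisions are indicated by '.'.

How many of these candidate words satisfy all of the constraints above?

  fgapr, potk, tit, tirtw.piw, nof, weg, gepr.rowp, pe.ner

fgapr — violates constraint 3: syllable 1 onset /fg/ has 2 consonants (> 1) → phonotactically illegal
potk — violates constraint 4: word begins with /p/ → phonotactically illegal
tit — σ1 onset /t/, coda /t/ ok → phonotactically legal
tirtw.piw — violates constraint 1: syllable 1 coda /rtw/ has 3 consonants (> 2) → phonotactically illegal
nof — violates constraint 5: syllable 1 coda contains /f/ → phonotactically illegal
weg — σ1 onset /w/, coda /g/ ok → phonotactically legal
gepr.rowp — σ1 onset /g/, coda /pr/ (2C) ok; σ2 onset /r/, coda /wp/ (2C) ok → phonotactically legal
pe.ner — violates constraint 4: word begins with /p/ → phonotactically illegal
Phonotactically legal: tit, weg, gepr.rowp → 3.

3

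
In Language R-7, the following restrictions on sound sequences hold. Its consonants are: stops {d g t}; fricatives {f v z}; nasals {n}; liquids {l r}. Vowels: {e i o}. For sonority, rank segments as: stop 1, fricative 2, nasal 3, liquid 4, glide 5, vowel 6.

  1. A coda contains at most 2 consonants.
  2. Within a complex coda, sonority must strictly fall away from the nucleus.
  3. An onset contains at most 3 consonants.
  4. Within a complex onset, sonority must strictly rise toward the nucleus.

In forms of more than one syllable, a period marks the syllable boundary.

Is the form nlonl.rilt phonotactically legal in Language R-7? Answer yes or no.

no

nlonl.rilt — violates constraint 2: syllable 1 coda /nl/: /n/ (nasal, 3) → /l/ (liquid, 4) does not fall → phonotactically illegal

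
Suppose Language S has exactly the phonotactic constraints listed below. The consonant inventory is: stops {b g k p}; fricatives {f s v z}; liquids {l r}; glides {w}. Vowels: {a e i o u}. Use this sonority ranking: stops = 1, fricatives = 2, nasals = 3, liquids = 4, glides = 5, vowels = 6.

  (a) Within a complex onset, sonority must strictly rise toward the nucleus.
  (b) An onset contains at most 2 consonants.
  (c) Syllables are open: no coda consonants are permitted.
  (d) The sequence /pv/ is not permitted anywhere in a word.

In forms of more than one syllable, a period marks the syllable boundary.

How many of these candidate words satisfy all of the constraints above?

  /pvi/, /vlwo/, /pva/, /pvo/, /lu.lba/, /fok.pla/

/pvi/ — violates constraint (d): contains banned sequence /pv/ → phonotactically illegal
/vlwo/ — violates constraint (b): syllable 1 onset /vlw/ has 3 consonants (> 2) → phonotactically illegal
/pva/ — violates constraint (d): contains banned sequence /pv/ → phonotactically illegal
/pvo/ — violates constraint (d): contains banned sequence /pv/ → phonotactically illegal
/lu.lba/ — violates constraint (a): syllable 2 onset /lb/: /l/ (liquid, 4) → /b/ (stop, 1) does not rise → phonotactically illegal
/fok.pla/ — violates constraint (c): syllable 1 coda /k/ has 1 consonant (> 0) → phonotactically illegal
No form is phonotactically legal → 0.

0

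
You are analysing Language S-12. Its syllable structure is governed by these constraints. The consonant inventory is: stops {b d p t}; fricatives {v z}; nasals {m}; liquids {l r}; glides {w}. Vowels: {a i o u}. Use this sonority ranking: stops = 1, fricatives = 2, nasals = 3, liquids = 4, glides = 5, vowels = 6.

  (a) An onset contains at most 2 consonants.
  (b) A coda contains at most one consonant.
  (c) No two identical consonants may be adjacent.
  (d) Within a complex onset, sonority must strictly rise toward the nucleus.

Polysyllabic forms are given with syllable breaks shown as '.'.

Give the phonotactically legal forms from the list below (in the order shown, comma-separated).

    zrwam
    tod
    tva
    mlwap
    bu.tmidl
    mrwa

zrwam — violates constraint (a): syllable 1 onset /zrw/ has 3 consonants (> 2) → phonotactically illegal
tod — σ1 onset /t/, coda /d/ ok → phonotactically legal
tva — σ1 onset /tv/ (1→2 rises), coda /∅/ ok → phonotactically legal
mlwap — violates constraint (a): syllable 1 onset /mlw/ has 3 consonants (> 2) → phonotactically illegal
bu.tmidl — violates constraint (b): syllable 2 coda /dl/ has 2 consonants (> 1) → phonotactically illegal
mrwa — violates constraint (a): syllable 1 onset /mrw/ has 3 consonants (> 2) → phonotactically illegal

tod, tva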